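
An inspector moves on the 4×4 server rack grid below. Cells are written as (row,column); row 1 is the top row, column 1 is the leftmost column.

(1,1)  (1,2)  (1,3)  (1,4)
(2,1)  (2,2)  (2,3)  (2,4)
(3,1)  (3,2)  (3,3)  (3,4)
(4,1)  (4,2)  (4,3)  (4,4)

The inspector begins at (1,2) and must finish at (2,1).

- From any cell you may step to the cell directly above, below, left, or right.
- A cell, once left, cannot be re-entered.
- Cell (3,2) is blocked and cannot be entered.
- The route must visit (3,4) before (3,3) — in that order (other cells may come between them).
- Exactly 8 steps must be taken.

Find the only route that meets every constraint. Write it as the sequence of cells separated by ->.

The waypoints must appear in the order (3,4), (3,3), with no cell reused.
Route from (1,2): right 2 to (1,4), down 2 to (3,4), left 1 to (3,3), up 1 to (2,3), left 2 to (2,1) — 8 moves in all.
Check: order respected ((3,4) at step 4, (3,3) at step 5); 8 moves as required.

(1,2) -> (1,3) -> (1,4) -> (2,4) -> (3,4) -> (3,3) -> (2,3) -> (2,2) -> (2,1)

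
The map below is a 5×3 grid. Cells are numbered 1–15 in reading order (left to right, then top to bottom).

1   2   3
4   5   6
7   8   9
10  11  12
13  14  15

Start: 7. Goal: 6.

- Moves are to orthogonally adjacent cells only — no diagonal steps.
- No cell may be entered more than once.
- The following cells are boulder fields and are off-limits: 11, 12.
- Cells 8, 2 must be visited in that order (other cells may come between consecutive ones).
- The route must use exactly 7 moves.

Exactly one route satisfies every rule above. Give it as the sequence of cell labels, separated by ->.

The waypoints must appear in the order 8, 2, with no cell reused.
Route from 7: right 1 to 8, up 1 to 5, left 1 to 4, up 1 to 1, right 2 to 3, down 1 to 6 — 7 moves in all.
Check: order respected (8 at step 1, 2 at step 5); 7 moves as required.

7 -> 8 -> 5 -> 4 -> 1 -> 2 -> 3 -> 6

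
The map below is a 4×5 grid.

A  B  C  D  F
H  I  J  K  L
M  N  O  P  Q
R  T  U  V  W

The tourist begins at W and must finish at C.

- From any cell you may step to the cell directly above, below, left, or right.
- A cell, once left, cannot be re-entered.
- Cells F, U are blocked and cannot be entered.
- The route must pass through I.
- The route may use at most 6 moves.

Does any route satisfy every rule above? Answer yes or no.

Even ignoring the no-revisit rule, getting from W to C via I needs at least 5 + 2 = 7 moves (Manhattan distance per leg), which exceeds the 6-move limit.

no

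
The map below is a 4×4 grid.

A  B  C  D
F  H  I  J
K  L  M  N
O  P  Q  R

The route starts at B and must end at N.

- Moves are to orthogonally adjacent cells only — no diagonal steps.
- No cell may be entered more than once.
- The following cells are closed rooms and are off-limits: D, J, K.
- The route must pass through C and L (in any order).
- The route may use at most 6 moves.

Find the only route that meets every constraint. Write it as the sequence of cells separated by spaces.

Any route must reach C and L and still end at N within 6 moves, so the order of the required stops is forced.
Route from B: right 1 to C, down 1 to I, left 1 to H, down 1 to L, right 2 to N — 6 moves in all.
Check: all required cells visited; 6 ≤ 6 moves.

B C I H L M N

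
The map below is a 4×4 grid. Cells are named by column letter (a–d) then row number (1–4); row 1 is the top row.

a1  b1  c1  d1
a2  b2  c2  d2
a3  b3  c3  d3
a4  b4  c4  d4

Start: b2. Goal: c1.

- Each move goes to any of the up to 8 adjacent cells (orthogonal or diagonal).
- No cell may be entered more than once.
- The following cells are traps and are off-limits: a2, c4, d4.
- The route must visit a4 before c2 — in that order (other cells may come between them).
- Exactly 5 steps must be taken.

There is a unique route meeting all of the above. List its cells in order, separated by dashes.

The waypoints must appear in the order a4, c2, with no cell reused.
Route from b2: down-left to a3, down to a4, 2× up-right (reaching c2), up to c1 — 5 moves in all.
Check: order respected (a4 at step 2, c2 at step 4); 5 moves as required.

b2 - a3 - a4 - b3 - c2 - c1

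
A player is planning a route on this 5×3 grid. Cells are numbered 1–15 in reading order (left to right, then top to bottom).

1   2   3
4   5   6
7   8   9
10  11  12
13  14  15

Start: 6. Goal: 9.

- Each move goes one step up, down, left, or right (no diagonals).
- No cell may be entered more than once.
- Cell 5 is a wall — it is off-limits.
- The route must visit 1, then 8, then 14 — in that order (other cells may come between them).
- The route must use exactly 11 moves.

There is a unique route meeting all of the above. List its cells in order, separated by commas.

6, 3, 2, 1, 4, 7, 8, 11, 14, 15, 12, 9

The waypoints must appear in the order 1, 8, 14, with no cell reused.
Route from 6: up to 3, 2× left (reaching 1), 2× down (reaching 7), right to 8, 2× down (reaching 14), right to 15, 2× up (reaching 9) — 11 moves in all.
Check: order respected (1 at step 3, 8 at step 6, 14 at step 8); 11 moves as required.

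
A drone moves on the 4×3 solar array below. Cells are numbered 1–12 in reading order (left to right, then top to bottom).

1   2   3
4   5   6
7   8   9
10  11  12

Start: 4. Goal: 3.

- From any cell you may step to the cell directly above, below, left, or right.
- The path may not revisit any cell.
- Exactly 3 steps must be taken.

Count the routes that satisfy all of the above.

3

Need simple routes of exactly 3 moves from 4 to 3 (Manhattan distance 3, so 0 moves are spent on a detour and 0 undoing it).
Enumerating: 4 1 2 3 | 4 5 2 3 | 4 5 6 3.
That gives 3 routes.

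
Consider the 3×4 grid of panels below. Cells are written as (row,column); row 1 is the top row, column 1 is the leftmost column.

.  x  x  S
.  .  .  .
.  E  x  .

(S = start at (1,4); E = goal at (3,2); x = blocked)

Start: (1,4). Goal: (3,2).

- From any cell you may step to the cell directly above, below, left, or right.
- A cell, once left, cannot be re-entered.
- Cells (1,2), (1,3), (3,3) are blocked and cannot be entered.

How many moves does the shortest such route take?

The Manhattan distance from (1,4) to (3,2) is |1−3| + |4−2| = 4, so at least 4 moves are needed.
A route of 4 moves achieves this: (1,4) → (2,4) → (2,3) → (2,2) → (3,2).
Since 4 matches the lower bound, it is optimal.

4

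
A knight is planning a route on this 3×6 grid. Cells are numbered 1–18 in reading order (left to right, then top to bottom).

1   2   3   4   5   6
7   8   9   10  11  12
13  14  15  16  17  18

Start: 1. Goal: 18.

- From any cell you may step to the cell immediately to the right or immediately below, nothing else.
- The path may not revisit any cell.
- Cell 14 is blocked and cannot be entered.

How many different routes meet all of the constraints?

A right/down-only route from 1 to 18 makes exactly 2 down-moves and 5 right-moves in some order.
With no other constraints that would be C(7,2) = 21 routes.
Subtract routes through each blocked cell (inclusion–exclusion for overlaps): − through 14: 3 → 18.
That gives 18 routes.

18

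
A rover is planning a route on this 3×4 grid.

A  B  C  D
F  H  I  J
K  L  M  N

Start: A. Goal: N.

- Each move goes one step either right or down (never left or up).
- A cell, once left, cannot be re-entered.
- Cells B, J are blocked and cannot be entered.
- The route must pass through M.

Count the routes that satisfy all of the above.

A right/down-only route from A to N makes exactly 2 down-moves and 3 right-moves in some order.
With no other constraints that would be C(5,2) = 10 routes.
Split at M and multiply the segment counts (each segment already excludes blocked cells): A→M: 3; M→N: 1; product = 3.
That gives 3 routes.

3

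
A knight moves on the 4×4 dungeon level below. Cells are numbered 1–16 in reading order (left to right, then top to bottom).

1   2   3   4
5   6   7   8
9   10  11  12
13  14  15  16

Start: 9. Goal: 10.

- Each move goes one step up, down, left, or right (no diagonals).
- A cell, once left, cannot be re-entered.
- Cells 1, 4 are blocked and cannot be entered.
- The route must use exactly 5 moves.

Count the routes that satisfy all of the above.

Need simple routes of exactly 5 moves from 9 to 10 (Manhattan distance 1, so 2 moves are spent on a detour and 2 undoing it).
Enumerating: 9 5 6 7 11 10 | 9 13 14 15 11 10.
That gives 2 routes.

2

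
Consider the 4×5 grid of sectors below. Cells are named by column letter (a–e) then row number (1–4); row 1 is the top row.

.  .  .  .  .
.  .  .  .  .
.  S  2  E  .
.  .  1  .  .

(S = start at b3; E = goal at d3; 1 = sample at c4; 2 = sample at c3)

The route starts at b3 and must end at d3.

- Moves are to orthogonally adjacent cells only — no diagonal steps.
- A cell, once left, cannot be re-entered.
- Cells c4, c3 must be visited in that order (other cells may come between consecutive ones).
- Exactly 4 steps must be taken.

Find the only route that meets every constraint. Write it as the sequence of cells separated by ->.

The waypoints must appear in the order c4, c3, with no cell reused.
Route from b3: down to b4, right to c4, up to c3, right to d3 — 4 moves in all.
Check: order respected (1 at step 2, 2 at step 3); 4 moves as required.

b3 -> b4 -> c4 -> c3 -> d3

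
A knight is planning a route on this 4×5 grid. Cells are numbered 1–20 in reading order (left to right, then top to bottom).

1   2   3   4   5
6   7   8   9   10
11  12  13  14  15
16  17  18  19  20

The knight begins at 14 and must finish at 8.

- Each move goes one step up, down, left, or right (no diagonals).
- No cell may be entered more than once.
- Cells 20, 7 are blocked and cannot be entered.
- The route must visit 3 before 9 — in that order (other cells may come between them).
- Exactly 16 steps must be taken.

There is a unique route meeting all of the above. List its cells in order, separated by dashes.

14 - 19 - 18 - 13 - 12 - 17 - 16 - 11 - 6 - 1 - 2 - 3 - 4 - 5 - 10 - 9 - 8

The waypoints must appear in the order 3, 9, with no cell reused.
Route from 14: down to 19, left to 18, up to 13, left to 12, down to 17, left to 16, 3× up (reaching 1), 4× right (reaching 5), down to 10, 2× left (reaching 8) — 16 moves in all.
Check: order respected (3 at step 11, 9 at step 15); 16 moves as required.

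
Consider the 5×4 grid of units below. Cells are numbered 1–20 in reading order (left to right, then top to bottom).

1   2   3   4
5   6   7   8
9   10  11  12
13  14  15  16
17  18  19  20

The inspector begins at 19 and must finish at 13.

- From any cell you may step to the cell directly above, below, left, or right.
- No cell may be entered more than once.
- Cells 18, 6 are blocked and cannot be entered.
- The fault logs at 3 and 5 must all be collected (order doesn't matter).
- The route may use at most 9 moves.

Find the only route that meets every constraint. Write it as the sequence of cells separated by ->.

19 -> 15 -> 11 -> 7 -> 3 -> 2 -> 1 -> 5 -> 9 -> 13

The budget equals the shortest possible length, so every move has to be on a shortest route through the required cells.
Route from 19: up 4 to 3, left 2 to 1, down 3 to 13 — 9 moves in all.
Check: all required cells visited; 9 ≤ 9 moves.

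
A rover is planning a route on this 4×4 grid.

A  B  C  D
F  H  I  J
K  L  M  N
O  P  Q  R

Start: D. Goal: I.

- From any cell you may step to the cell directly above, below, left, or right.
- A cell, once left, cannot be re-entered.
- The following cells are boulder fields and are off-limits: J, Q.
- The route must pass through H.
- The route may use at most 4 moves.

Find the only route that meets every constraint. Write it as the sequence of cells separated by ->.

D -> C -> B -> H -> I

The 4-move cap with required stops at H leaves no slack for detours.
Route from D: 2× left (reaching B), down to H, right to I — 4 moves in all.
Check: all required cells visited; 4 ≤ 4 moves.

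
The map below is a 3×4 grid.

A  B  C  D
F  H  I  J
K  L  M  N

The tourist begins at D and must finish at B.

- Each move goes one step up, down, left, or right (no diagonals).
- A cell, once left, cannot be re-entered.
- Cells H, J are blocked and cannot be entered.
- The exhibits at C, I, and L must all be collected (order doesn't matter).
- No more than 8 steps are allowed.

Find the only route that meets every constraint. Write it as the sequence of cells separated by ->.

The budget equals the shortest possible length, so every move has to be on a shortest route through the required cells.
Route from D: left to C, 2× down (reaching M), 2× left (reaching K), 2× up (reaching A), right to B — 8 moves in all.
Check: all required cells visited; 8 ≤ 8 moves.

D -> C -> I -> M -> L -> K -> F -> A -> B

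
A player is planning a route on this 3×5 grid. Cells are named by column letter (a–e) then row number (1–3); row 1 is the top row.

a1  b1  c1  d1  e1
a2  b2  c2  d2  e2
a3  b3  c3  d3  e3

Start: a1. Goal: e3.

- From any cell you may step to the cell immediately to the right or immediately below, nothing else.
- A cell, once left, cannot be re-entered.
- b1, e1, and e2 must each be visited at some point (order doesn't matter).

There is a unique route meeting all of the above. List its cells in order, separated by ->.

a1 -> b1 -> c1 -> d1 -> e1 -> e2 -> e3

Moves only go right or down, so the column and row indices never decrease.
Route from a1: right 4 to e1, down 2 to e3 — 6 moves in all.
Check: all required cells visited.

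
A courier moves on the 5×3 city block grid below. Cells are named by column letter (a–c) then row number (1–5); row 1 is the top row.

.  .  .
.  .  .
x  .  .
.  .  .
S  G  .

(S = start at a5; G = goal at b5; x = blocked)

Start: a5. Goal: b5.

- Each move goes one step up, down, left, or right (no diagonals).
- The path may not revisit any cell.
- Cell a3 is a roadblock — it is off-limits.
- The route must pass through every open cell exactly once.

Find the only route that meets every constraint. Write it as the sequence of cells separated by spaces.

Need to visit all 14 open cells exactly once, starting at a5 and ending at b5.
Cell c1 has only two open neighbours (c2 and b1), so the path must pass straight through it: one of those is the cell it's entered from and the other is where it exits.
Route from a5: up to a4, right to b4, 2× up (reaching b2), left to a2, up to a1, 2× right (reaching c1), 4× down (reaching c5), left to b5 — 13 moves in all.
Check: all 14 open cells covered.

a5 a4 b4 b3 b2 a2 a1 b1 c1 c2 c3 c4 c5 b5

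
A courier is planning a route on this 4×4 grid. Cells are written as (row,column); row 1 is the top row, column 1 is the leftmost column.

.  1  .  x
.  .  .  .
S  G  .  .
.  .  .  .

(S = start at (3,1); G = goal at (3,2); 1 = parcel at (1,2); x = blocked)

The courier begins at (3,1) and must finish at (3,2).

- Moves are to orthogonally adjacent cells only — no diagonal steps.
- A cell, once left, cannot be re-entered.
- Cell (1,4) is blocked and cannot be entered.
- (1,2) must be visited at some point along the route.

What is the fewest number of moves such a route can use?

5

Any route passes through (1,2) somewhere between (3,1) and (3,2). Summing Manhattan distances along the two legs ((3,1) → (1,2) → (3,2)) gives a lower bound of 3 + 2 = 5 moves.
A route of 5 moves achieves this: (3,1) → (2,1) → (1,1) → (1,2) → (2,2) → (3,2).
Since 5 matches the lower bound, it is optimal.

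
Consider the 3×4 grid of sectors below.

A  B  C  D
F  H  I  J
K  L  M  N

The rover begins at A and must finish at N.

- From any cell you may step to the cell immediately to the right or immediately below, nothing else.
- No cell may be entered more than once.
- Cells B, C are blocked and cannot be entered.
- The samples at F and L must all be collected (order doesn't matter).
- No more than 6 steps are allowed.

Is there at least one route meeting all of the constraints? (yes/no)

yes

One route that works: A → F → K → L → M → N.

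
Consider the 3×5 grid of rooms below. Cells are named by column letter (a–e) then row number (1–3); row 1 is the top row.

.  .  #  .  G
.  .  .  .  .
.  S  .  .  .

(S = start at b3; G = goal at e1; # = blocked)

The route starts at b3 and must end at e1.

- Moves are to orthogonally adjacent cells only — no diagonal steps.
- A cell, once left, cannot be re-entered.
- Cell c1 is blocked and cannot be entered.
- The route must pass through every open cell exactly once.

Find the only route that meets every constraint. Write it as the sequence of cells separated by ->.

Need to visit all 14 open cells exactly once, starting at b3 and ending at e1.
Route from b3: left to a3, 2× up (reaching a1), right to b1, down to b2, right to c2, down to c3, 2× right (reaching e3), up to e2, left to d2, up to d1, right to e1 — 13 moves in all.
Check: all 14 open cells covered.

b3 -> a3 -> a2 -> a1 -> b1 -> b2 -> c2 -> c3 -> d3 -> e3 -> e2 -> d2 -> d1 -> e1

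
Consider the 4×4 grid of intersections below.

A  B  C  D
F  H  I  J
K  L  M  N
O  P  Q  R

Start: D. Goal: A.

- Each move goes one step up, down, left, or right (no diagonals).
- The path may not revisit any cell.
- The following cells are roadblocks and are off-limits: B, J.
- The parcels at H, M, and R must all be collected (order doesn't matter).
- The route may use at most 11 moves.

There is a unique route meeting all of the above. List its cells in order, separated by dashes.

D - C - I - M - N - R - Q - P - L - H - F - A

Any route must reach H, M, and R and still end at A within 11 moves, so the order of the required stops is forced.
Route from D: left to C, 2× down (reaching M), right to N, down to R, 2× left (reaching P), 2× up (reaching H), left to F, up to A — 11 moves in all.
Check: all required cells visited; 11 ≤ 11 moves.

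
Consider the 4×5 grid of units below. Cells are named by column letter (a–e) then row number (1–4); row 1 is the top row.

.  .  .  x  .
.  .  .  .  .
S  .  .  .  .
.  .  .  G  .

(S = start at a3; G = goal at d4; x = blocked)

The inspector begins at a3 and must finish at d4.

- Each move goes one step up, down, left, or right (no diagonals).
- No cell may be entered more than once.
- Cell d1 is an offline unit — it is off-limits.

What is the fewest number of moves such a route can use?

The Manhattan distance from a3 to d4 is |3−4| + |1−4| = 4, so at least 4 moves are needed.
A route of 4 moves achieves this: a3 → a4 → b4 → c4 → d4.
Since 4 matches the lower bound, it is optimal.

4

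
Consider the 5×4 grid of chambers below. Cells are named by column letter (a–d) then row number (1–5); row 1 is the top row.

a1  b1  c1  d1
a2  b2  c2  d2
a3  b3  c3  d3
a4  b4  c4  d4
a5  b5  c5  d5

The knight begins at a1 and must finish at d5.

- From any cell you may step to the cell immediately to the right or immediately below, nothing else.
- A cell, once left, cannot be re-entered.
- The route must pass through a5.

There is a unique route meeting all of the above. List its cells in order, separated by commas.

Moves only go right or down, so the column and row indices never decrease.
Route from a1: down 4 to a5, right 3 to d5 — 7 moves in all.
Check: all required cells visited.

a1, a2, a3, a4, a5, b5, c5, d5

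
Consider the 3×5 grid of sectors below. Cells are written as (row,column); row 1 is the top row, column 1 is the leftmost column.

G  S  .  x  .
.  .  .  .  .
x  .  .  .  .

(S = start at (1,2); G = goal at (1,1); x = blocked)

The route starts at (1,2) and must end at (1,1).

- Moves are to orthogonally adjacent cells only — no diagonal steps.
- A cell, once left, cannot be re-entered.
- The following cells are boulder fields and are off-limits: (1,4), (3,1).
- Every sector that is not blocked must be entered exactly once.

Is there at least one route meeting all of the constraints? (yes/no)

no

Cell (1,5) has only one open neighbour but is neither the start nor the goal, so a Hamiltonian route would have to both enter and leave it through the same neighbour — impossible without revisiting.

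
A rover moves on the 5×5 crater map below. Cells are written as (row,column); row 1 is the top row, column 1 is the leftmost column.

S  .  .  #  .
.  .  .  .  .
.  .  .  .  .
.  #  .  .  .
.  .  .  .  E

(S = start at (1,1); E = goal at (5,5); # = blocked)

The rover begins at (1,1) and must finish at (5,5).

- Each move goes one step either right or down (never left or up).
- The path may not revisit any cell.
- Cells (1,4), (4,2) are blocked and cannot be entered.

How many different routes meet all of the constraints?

49

A right/down-only route from (1,1) to (5,5) makes exactly 4 down-moves and 4 right-moves in some order.
With no other constraints that would be C(8,4) = 70 routes.
Subtract routes through each blocked cell (inclusion–exclusion for overlaps): − through (1,4): 5 − through (4,2): 16 → 49.
That gives 49 routes.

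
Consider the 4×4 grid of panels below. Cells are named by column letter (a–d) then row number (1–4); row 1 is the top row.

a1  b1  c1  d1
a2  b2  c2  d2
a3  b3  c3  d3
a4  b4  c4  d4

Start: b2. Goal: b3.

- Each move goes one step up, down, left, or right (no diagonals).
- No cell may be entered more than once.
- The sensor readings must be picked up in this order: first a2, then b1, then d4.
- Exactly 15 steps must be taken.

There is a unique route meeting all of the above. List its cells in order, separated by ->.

The waypoints must appear in the order a2, b1, d4, with no cell reused.
Route from b2: left to a2, up to a1, 3× right (reaching d1), down to d2, left to c2, down to c3, right to d3, down to d4, 3× left (reaching a4), up to a3, right to b3 — 15 moves in all.
Check: order respected (a2 at step 1, b1 at step 3, d4 at step 10); 15 moves as required.

b2 -> a2 -> a1 -> b1 -> c1 -> d1 -> d2 -> c2 -> c3 -> d3 -> d4 -> c4 -> b4 -> a4 -> a3 -> b3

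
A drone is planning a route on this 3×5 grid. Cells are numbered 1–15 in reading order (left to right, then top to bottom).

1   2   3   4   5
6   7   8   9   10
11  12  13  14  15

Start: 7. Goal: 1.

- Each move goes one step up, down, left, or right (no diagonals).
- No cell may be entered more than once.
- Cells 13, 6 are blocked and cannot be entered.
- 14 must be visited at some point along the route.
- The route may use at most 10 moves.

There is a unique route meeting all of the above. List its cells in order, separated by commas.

The budget equals the shortest possible length, so every move has to be on a shortest route through the required cells.
Route from 7: right 2 to 9, down 1 to 14, right 1 to 15, up 2 to 5, left 4 to 1 — 10 moves in all.
Check: all required cells visited; 10 ≤ 10 moves.

7, 8, 9, 14, 15, 10, 5, 4, 3, 2, 1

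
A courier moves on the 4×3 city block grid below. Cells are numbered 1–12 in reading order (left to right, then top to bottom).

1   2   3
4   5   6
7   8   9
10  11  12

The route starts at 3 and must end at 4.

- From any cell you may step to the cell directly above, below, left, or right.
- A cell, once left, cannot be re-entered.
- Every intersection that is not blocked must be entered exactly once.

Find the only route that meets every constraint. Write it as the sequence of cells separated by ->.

3 -> 6 -> 9 -> 12 -> 11 -> 10 -> 7 -> 8 -> 5 -> 2 -> 1 -> 4

Need to visit all 12 open cells exactly once, starting at 3 and ending at 4.
Cell 1 has only two open neighbours (4 and 2), so the path must pass straight through it: one of those is the cell it's entered from and the other is where it exits.
Route from 3: down 3 to 12, left 2 to 10, up 1 to 7, right 1 to 8, up 2 to 2, left 1 to 1, down 1 to 4 — 11 moves in all.
Check: all 12 open cells covered.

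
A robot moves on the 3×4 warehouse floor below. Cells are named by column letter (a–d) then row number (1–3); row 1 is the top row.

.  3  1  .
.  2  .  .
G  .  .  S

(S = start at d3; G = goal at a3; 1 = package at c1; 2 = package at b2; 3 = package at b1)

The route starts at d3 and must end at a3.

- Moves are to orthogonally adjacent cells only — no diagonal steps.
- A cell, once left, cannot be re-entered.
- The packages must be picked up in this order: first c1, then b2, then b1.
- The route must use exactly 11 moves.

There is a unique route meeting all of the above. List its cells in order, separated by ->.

The waypoints must appear in the order c1, b2, b1, with no cell reused.
Route from d3: up 2 to d1, left 1 to c1, down 2 to c3, left 1 to b3, up 2 to b1, left 1 to a1, down 2 to a3 — 11 moves in all.
Check: order respected (1 at step 3, 2 at step 7, 3 at step 8); 11 moves as required.

d3 -> d2 -> d1 -> c1 -> c2 -> c3 -> b3 -> b2 -> b1 -> a1 -> a2 -> a3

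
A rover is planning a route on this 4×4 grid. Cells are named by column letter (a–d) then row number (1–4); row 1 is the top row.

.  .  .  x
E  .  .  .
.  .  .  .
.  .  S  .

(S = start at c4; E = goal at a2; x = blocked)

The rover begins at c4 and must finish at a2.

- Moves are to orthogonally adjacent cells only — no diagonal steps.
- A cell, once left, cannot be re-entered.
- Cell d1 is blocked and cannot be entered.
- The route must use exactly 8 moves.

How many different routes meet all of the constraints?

26

Need simple routes of exactly 8 moves from c4 to a2 (Manhattan distance 4, so 2 moves are spent on a detour and 2 undoing it).
Branch systematically from the start, pruning whenever the remaining move budget drops below the Manhattan distance to a2 or differs from it in parity. Grouping the completions by first move — via c3: 7; via b4: 7; via d4: 12 — and summing: 7 + 7 + 12 = 26.
That gives 26 routes.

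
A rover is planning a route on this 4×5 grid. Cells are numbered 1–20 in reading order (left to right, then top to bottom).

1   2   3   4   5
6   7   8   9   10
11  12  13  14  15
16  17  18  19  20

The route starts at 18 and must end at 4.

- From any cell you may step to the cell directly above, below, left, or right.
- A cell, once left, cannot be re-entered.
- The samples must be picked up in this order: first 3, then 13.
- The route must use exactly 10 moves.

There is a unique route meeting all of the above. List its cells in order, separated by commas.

18, 17, 12, 7, 2, 3, 8, 13, 14, 9, 4

The waypoints must appear in the order 3, 13, with no cell reused.
Route from 18: left to 17, 3× up (reaching 2), right to 3, 2× down (reaching 13), right to 14, 2× up (reaching 4) — 10 moves in all.
Check: order respected (3 at step 5, 13 at step 7); 10 moves as required.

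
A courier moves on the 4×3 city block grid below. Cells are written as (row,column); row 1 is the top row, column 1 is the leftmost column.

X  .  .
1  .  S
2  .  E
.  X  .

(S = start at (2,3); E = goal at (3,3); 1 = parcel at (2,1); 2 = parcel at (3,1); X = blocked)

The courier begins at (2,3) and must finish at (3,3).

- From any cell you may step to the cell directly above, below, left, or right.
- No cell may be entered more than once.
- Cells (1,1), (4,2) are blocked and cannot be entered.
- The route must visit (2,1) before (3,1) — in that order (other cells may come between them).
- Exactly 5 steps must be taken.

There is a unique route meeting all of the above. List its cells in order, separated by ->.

The waypoints must appear in the order (2,1), (3,1), with no cell reused.
Route from (2,3): 2× left (reaching (2,1)), down to (3,1), 2× right (reaching (3,3)) — 5 moves in all.
Check: order respected (1 at step 2, 2 at step 3); 5 moves as required.

(2,3) -> (2,2) -> (2,1) -> (3,1) -> (3,2) -> (3,3)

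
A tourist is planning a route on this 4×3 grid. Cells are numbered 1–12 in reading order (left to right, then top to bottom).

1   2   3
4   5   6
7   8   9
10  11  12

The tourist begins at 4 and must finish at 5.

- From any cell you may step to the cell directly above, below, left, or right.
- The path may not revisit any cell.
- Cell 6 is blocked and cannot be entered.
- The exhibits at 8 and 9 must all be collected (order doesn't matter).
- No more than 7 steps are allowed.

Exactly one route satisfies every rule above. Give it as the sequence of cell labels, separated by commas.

4, 7, 10, 11, 12, 9, 8, 5

The 7-move cap with required stops at 8, 9 leaves no slack for detours.
Route from 4: down 2 to 10, right 2 to 12, up 1 to 9, left 1 to 8, up 1 to 5 — 7 moves in all.
Check: all required cells visited; 7 ≤ 7 moves.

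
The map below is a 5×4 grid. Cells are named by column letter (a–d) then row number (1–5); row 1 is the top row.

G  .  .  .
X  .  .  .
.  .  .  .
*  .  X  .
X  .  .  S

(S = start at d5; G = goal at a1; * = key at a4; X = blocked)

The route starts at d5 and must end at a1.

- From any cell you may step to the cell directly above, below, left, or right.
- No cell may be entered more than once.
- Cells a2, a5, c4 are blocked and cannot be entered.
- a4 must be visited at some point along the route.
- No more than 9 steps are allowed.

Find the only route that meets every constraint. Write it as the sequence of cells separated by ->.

The 9-move cap with required stops at a4 leaves no slack for detours.
Route from d5: left 2 to b5, up 1 to b4, left 1 to a4, up 1 to a3, right 1 to b3, up 2 to b1, left 1 to a1 — 9 moves in all.
Check: all required cells visited; 9 ≤ 9 moves.

d5 -> c5 -> b5 -> b4 -> a4 -> a3 -> b3 -> b2 -> b1 -> a1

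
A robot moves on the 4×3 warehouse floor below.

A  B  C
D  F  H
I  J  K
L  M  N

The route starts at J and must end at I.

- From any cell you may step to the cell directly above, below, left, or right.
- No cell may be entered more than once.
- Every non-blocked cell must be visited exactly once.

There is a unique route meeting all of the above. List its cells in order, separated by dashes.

Need to visit all 12 open cells exactly once, starting at J and ending at I.
Cell L has only two open neighbours (I and M), so the path must pass straight through it: one of those is the cell it's entered from and the other is where it exits.
Route from J: up to F, left to D, up to A, 2× right (reaching C), 3× down (reaching N), 2× left (reaching L), up to I — 11 moves in all.
Check: all 12 open cells covered.

J - F - D - A - B - C - H - K - N - M - L - I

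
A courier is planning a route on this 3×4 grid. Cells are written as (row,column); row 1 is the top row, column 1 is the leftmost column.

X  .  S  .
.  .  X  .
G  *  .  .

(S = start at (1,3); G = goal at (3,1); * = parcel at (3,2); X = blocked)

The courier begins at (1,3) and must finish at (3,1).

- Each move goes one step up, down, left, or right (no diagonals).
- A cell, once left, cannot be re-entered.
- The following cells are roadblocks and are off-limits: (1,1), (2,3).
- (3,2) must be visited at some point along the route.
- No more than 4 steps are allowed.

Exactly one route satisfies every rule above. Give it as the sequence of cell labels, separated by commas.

(1,3), (1,2), (2,2), (3,2), (3,1)

Any route must reach (3,2) and still end at (3,1) within 4 moves, so the order of the required stops is forced.
Route from (1,3): left to (1,2), 2× down (reaching (3,2)), left to (3,1) — 4 moves in all.
Check: all required cells visited; 4 ≤ 4 moves.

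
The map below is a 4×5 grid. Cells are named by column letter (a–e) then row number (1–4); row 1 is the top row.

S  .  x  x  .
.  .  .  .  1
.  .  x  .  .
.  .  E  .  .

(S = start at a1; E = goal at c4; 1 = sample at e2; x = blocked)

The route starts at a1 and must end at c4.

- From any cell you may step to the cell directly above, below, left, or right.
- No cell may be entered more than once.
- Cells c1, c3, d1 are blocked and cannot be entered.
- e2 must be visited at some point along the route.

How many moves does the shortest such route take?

Any route passes through e2 somewhere between a1 and c4. Summing Manhattan distances along the two legs (a1 → e2 → c4) gives a lower bound of 5 + 4 = 9 moves.
A route of 9 moves achieves this: a1 → a2 → b2 → c2 → d2 → e2 → e3 → e4 → d4 → c4.
Since 9 matches the lower bound, it is optimal.

9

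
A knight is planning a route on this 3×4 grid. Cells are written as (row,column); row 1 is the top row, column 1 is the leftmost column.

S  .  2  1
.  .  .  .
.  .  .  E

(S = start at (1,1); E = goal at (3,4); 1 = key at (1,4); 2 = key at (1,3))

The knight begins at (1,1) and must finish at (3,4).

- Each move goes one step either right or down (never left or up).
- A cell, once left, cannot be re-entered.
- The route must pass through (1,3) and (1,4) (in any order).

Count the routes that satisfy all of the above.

1

A right/down-only route from (1,1) to (3,4) makes exactly 2 down-moves and 3 right-moves in some order.
With no other constraints that would be C(5,2) = 10 routes.
A monotone route can only reach the required cells in the order (1,3), (1,4), so split there and multiply the segment counts: (1,1)→(1,3): 1; (1,3)→(1,4): 1; (1,4)→(3,4): 1; product = 1.
That gives 1 route.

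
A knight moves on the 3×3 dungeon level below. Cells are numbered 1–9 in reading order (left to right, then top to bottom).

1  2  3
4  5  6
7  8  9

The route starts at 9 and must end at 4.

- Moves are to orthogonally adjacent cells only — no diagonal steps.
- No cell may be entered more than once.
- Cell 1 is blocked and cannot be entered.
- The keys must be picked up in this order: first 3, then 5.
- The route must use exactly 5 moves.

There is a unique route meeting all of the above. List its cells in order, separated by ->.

The waypoints must appear in the order 3, 5, with no cell reused.
Route from 9: 2× up (reaching 3), left to 2, down to 5, left to 4 — 5 moves in all.
Check: order respected (3 at step 2, 5 at step 4); 5 moves as required.

9 -> 6 -> 3 -> 2 -> 5 -> 4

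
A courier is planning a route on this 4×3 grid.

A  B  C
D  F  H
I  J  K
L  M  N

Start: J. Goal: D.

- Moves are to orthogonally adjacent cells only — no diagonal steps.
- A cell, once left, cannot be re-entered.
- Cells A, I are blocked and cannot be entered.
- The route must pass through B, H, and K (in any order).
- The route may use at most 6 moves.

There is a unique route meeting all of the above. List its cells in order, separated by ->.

The budget equals the shortest possible length, so every move has to be on a shortest route through the required cells.
Route from J: right to K, 2× up (reaching C), left to B, down to F, left to D — 6 moves in all.
Check: all required cells visited; 6 ≤ 6 moves.

J -> K -> H -> C -> B -> F -> D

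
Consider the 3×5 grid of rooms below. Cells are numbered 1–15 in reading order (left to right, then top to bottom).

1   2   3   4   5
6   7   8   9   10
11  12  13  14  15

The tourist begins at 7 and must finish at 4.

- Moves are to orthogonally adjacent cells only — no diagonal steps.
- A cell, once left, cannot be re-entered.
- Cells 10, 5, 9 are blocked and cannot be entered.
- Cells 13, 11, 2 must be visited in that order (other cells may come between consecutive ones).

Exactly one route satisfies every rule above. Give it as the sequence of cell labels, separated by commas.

The waypoints must appear in the order 13, 11, 2, with no cell reused.
Route from 7: right to 8, down to 13, 2× left (reaching 11), 2× up (reaching 1), 3× right (reaching 4) — 9 moves in all.
Check: order respected (13 at step 2, 11 at step 4, 2 at step 7).

7, 8, 13, 12, 11, 6, 1, 2, 3, 4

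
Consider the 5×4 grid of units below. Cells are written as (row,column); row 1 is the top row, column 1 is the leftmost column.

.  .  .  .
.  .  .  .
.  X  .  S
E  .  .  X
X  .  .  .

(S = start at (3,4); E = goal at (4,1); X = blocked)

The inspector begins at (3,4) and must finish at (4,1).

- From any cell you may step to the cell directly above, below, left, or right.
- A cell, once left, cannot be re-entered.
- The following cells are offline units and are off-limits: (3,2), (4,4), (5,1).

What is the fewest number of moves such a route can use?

The Manhattan distance from (3,4) to (4,1) is |3−4| + |4−1| = 4, so at least 4 moves are needed.
A route of 4 moves achieves this: (3,4) → (3,3) → (4,3) → (4,2) → (4,1).
Since 4 matches the lower bound, it is optimal.

4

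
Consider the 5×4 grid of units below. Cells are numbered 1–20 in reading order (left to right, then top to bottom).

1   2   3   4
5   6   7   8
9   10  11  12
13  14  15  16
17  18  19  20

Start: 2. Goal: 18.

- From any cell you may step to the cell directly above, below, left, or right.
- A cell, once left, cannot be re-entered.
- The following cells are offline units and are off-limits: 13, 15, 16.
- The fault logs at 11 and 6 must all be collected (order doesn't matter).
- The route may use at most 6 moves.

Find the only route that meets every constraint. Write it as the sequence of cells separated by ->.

The budget equals the shortest possible length, so every move has to be on a shortest route through the required cells.
Route from 2: down 1 to 6, right 1 to 7, down 1 to 11, left 1 to 10, down 2 to 18 — 6 moves in all.
Check: all required cells visited; 6 ≤ 6 moves.

2 -> 6 -> 7 -> 11 -> 10 -> 14 -> 18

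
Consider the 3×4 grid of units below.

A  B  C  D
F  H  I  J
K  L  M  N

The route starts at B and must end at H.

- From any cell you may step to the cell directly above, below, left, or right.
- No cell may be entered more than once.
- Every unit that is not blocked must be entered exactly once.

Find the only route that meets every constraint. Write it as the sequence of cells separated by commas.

B, A, F, K, L, M, N, J, D, C, I, H

Need to visit all 12 open cells exactly once, starting at B and ending at H.
Route from B: left to A, 2× down (reaching K), 3× right (reaching N), 2× up (reaching D), left to C, down to I, left to H — 11 moves in all.
Check: all 12 open cells covered.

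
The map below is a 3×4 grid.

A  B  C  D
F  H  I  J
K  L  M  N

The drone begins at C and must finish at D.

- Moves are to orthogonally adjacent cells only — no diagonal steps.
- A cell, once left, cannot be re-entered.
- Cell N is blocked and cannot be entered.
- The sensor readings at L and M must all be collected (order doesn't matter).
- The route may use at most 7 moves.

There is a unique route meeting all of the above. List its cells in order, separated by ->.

The budget equals the shortest possible length, so every move has to be on a shortest route through the required cells.
Route from C: left 1 to B, down 2 to L, right 1 to M, up 1 to I, right 1 to J, up 1 to D — 7 moves in all.
Check: all required cells visited; 7 ≤ 7 moves.

C -> B -> H -> L -> M -> I -> J -> D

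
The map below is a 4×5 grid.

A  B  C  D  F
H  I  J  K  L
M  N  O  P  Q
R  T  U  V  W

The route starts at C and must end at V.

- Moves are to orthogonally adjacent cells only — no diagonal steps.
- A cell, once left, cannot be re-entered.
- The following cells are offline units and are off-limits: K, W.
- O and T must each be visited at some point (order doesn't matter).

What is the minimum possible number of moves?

6

Any route passes through O and T in some order between C and V. Summing Manhattan distances along each leg and taking the cheapest ordering (C → O → T → V) gives a lower bound of 2 + 2 + 2 = 6 moves.
A route of 6 moves achieves this: C → J → O → N → T → U → V.
Since 6 matches the lower bound, it is optimal.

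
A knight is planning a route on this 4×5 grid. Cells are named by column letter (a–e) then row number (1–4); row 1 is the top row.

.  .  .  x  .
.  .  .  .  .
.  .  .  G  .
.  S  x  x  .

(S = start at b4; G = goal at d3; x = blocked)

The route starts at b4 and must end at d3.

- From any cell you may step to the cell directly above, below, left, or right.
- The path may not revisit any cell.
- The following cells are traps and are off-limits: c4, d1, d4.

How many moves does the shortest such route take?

3

The Manhattan distance from b4 to d3 is |4−3| + |2−4| = 3, so at least 3 moves are needed.
A route of 3 moves achieves this: b4 → b3 → c3 → d3.
Since 3 matches the lower bound, it is optimal.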